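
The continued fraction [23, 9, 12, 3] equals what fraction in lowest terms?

7765/336

Using pₖ = aₖpₖ₋₁ + pₖ₋₂ and qₖ = aₖqₖ₋₁ + qₖ₋₂:
  k=0: a=23, p=23, q=1
  k=1: a=9, p=208, q=9
  k=2: a=12, p=2519, q=109
  k=3: a=3, p=7765, q=336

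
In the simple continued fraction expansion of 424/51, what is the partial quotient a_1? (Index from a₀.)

3

424 = 8·51 + 16   →  a_0 = 8
51 = 3·16 + 3   →  a_1 = 3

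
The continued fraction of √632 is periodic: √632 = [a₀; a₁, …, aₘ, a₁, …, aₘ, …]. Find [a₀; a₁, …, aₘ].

a₀ = ⌊√632⌋ = 25.
With m₀=0, d₀=1 and mₖ₊₁ = dₖaₖ − mₖ, dₖ₊₁ = (n − mₖ₊₁²)/dₖ, aₖ₊₁ = ⌊(a₀+mₖ₊₁)/dₖ₊₁⌋:
  k=1: m=25, d=7, a=7
  k=2: m=24, d=8, a=6
  k=3: m=24, d=7, a=7
  k=4: m=25, d=1, a=50
d=1 and a=2a₀=50 at k=4, so the next step gives (m, d) = (25, 7) again — its k=1 value — and the period has length 4.

[25; 7, 6, 7, 50]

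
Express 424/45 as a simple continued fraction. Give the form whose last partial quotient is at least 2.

[9; 2, 2, 1, 2, 2]

424 = 9·45 + 19
45 = 2·19 + 7
19 = 2·7 + 5
7 = 1·5 + 2
5 = 2·2 + 1
2 = 2·1 + 0  (stop)
So 424/45 = [9; 2, 2, 1, 2, 2].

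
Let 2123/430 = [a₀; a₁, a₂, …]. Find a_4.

2123 = 4·430 + 403   →  a_0 = 4
430 = 1·403 + 27   →  a_1 = 1
403 = 14·27 + 25   →  a_2 = 14
27 = 1·25 + 2   →  a_3 = 1
25 = 12·2 + 1   →  a_4 = 12

12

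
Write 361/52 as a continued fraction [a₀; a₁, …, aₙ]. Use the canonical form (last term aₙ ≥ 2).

361 = 6*52 + 49
52 = 1*49 + 3
49 = 16*3 + 1
3 = 3*1 + 0  (stop)
So 361/52 = [6; 1, 16, 3].

[6; 1, 16, 3]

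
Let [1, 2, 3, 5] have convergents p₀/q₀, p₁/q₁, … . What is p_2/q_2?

10/7

Using pₖ = aₖpₖ₋₁ + pₖ₋₂, qₖ = aₖqₖ₋₁ + qₖ₋₂ (with p₋₁=1, p₋₂=0, q₋₁=0, q₋₂=1):
  k=0: a=1, p=1, q=1
  k=1: a=2, p=3, q=2
  k=2: a=3, p=10, q=7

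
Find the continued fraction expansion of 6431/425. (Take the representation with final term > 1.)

[15; 7, 1, 1, 2, 3, 3]

6431 = 15*425 + 56
425 = 7*56 + 33
56 = 1*33 + 23
33 = 1*23 + 10
23 = 2*10 + 3
10 = 3*3 + 1
3 = 3*1 + 0  (stop)
So 6431/425 = [15; 7, 1, 1, 2, 3, 3].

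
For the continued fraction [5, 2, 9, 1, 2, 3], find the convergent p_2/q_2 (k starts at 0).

104/19

Using pₖ = aₖpₖ₋₁ + pₖ₋₂, qₖ = aₖqₖ₋₁ + qₖ₋₂ (with p₋₁=1, p₋₂=0, q₋₁=0, q₋₂=1):
  k=0: a=5, p=5, q=1
  k=1: a=2, p=11, q=2
  k=2: a=9, p=104, q=19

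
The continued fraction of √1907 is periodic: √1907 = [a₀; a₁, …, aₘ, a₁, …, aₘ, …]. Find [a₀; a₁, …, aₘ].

a₀ = ⌊√1907⌋ = 43.
With m₀=0, d₀=1 and mₖ₊₁ = dₖaₖ − mₖ, dₖ₊₁ = (n − mₖ₊₁²)/dₖ, aₖ₊₁ = ⌊(a₀+mₖ₊₁)/dₖ₊₁⌋:
  k=1: m=43, d=58, a=1
  k=2: m=15, d=29, a=2
  k=3: m=43, d=2, a=43
  k=4: m=43, d=29, a=2
  k=5: m=15, d=58, a=1
  k=6: m=43, d=1, a=86
d=1 and a=2a₀=86 at k=6, so the next step gives (m, d) = (43, 58) again — its k=1 value — and the period has length 6.

[43; 1, 2, 43, 2, 1, 86]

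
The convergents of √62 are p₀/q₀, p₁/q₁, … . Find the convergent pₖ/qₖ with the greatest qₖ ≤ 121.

937/119

√62 = [7; 1, 6, 1, 14, …] (period length 4).
Convergents:
  p_0/q_0 = 7/1
  p_1/q_1 = 8/1
  p_2/q_2 = 55/7
  p_3/q_3 = 63/8
  p_4/q_4 = 937/119
  p_5/q_5 = 1000/127
q_4 = 119 ≤ 121 < 127 = q_5, so the answer is 937/119.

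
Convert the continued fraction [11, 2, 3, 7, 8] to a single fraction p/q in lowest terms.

4744/415

Fold from the inside: start with 8/1.
  7 + 1/8 = 57/8
  3 + 8/57 = 179/57
  2 + 57/179 = 415/179
  11 + 179/415 = 4744/415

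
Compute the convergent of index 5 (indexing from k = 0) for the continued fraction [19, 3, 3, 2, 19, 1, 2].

9073/470

Using pₖ = aₖpₖ₋₁ + pₖ₋₂, qₖ = aₖqₖ₋₁ + qₖ₋₂ (with p₋₁=1, p₋₂=0, q₋₁=0, q₋₂=1):
  k=0: a=19, p=19, q=1
  k=1: a=3, p=58, q=3
  k=2: a=3, p=193, q=10
  k=3: a=2, p=444, q=23
  k=4: a=19, p=8629, q=447
  k=5: a=1, p=9073, q=470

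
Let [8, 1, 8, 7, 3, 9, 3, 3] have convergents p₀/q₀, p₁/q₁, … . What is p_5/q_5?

Using pₖ = aₖpₖ₋₁ + pₖ₋₂, qₖ = aₖqₖ₋₁ + qₖ₋₂ (with p₋₁=1, p₋₂=0, q₋₁=0, q₋₂=1):
  k=0: a=8, p=8, q=1
  k=1: a=1, p=9, q=1
  k=2: a=8, p=80, q=9
  k=3: a=7, p=569, q=64
  k=4: a=3, p=1787, q=201
  k=5: a=9, p=16652, q=1873

16652/1873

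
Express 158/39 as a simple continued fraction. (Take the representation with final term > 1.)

158 = 4·39 + 2
39 = 19·2 + 1
2 = 2·1 + 0  (stop)
So 158/39 = [4; 19, 2].

[4; 19, 2]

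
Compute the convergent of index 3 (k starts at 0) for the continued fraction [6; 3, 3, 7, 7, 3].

460/73

Using pₖ = aₖpₖ₋₁ + pₖ₋₂, qₖ = aₖqₖ₋₁ + qₖ₋₂ (with p₋₁=1, p₋₂=0, q₋₁=0, q₋₂=1):
  k=0: a=6, p=6, q=1
  k=1: a=3, p=19, q=3
  k=2: a=3, p=63, q=10
  k=3: a=7, p=460, q=73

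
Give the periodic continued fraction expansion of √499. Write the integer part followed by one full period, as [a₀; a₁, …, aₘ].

[22; 2, 1, 21, 1, 2, 44]

a₀ = ⌊√499⌋ = 22.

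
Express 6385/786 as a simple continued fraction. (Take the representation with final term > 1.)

6385 = 8*786 + 97
786 = 8*97 + 10
97 = 9*10 + 7
10 = 1*7 + 3
7 = 2*3 + 1
3 = 3*1 + 0  (stop)
So 6385/786 = [8; 8, 9, 1, 2, 3].

[8; 8, 9, 1, 2, 3]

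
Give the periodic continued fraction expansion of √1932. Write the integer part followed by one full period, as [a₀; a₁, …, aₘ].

a₀ = ⌊√1932⌋ = 43.
With m₀=0, d₀=1 and mₖ₊₁ = dₖaₖ − mₖ, dₖ₊₁ = (n − mₖ₊₁²)/dₖ, aₖ₊₁ = ⌊(a₀+mₖ₊₁)/dₖ₊₁⌋:
  k=1: m=43, d=83, a=1
  k=2: m=40, d=4, a=20
  k=3: m=40, d=83, a=1
  k=4: m=43, d=1, a=86
d=1 and a=2a₀=86 at k=4, so the next step gives (m, d) = (43, 83) again — its k=1 value — and the period has length 4.

[43; 1, 20, 1, 86]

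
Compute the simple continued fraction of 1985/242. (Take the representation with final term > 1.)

1985 = 8×242 + 49
242 = 4×49 + 46
49 = 1×46 + 3
46 = 15×3 + 1
3 = 3×1 + 0  (stop)
So 1985/242 = [8; 4, 1, 15, 3].

[8; 4, 1, 15, 3]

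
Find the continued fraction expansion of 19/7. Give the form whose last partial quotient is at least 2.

[2; 1, 2, 2]

19 = 2×7 + 5
7 = 1×5 + 2
5 = 2×2 + 1
2 = 2×1 + 0  (stop)
So 19/7 = [2; 1, 2, 2].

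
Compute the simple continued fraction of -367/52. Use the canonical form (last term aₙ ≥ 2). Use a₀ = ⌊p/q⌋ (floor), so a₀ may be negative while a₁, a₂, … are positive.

[-8; 1, 16, 3]

-367 = -8*52 + 49
52 = 1*49 + 3
49 = 16*3 + 1
3 = 3*1 + 0  (stop)
So -367/52 = [-8; 1, 16, 3].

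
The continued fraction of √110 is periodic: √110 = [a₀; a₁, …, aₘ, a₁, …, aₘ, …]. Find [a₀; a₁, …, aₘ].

[10; 2, 20]

a₀ = ⌊√110⌋ = 10.
With m₀=0, d₀=1 and mₖ₊₁ = dₖaₖ − mₖ, dₖ₊₁ = (n − mₖ₊₁²)/dₖ, aₖ₊₁ = ⌊(a₀+mₖ₊₁)/dₖ₊₁⌋:
  k=1: m=10, d=10, a=2
  k=2: m=10, d=1, a=20
d=1 and a=2a₀=20 at k=2, so the next step gives (m, d) = (10, 10) again — its k=1 value — and the period has length 2.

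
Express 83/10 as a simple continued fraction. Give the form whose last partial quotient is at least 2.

[8; 3, 3]

83 = 8*10 + 3
10 = 3*3 + 1
3 = 3*1 + 0  (stop)
So 83/10 = [8; 3, 3].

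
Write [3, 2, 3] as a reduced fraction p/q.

24/7

Using pₖ = aₖpₖ₋₁ + pₖ₋₂ and qₖ = aₖqₖ₋₁ + qₖ₋₂:
  k=0: a=3, p=3, q=1
  k=1: a=2, p=7, q=2
  k=2: a=3, p=24, q=7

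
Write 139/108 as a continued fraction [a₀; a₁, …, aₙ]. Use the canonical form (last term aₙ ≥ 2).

[1; 3, 2, 15]

139 = 1*108 + 31
108 = 3*31 + 15
31 = 2*15 + 1
15 = 15*1 + 0  (stop)
So 139/108 = [1; 3, 2, 15].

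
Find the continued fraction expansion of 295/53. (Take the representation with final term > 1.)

[5; 1, 1, 3, 3, 2]

295 = 5*53 + 30
53 = 1*30 + 23
30 = 1*23 + 7
23 = 3*7 + 2
7 = 3*2 + 1
2 = 2*1 + 0  (stop)
So 295/53 = [5; 1, 1, 3, 3, 2].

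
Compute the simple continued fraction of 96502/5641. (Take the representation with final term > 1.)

[17; 9, 3, 11, 1, 1, 8]

96502 = 17·5641 + 605
5641 = 9·605 + 196
605 = 3·196 + 17
196 = 11·17 + 9
17 = 1·9 + 8
9 = 1·8 + 1
8 = 8·1 + 0  (stop)
So 96502/5641 = [17; 9, 3, 11, 1, 1, 8].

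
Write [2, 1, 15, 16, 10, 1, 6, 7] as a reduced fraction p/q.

412315/140351

Fold from the inside: start with 7/1.
  6 + 1/7 = 43/7
  1 + 7/43 = 50/43
  10 + 43/50 = 543/50
  16 + 50/543 = 8738/543
  15 + 543/8738 = 131613/8738
  1 + 8738/131613 = 140351/131613
  2 + 131613/140351 = 412315/140351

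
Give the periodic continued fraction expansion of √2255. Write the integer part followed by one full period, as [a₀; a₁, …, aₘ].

a₀ = ⌊√2255⌋ = 47.
With m₀=0, d₀=1 and mₖ₊₁ = dₖaₖ − mₖ, dₖ₊₁ = (n − mₖ₊₁²)/dₖ, aₖ₊₁ = ⌊(a₀+mₖ₊₁)/dₖ₊₁⌋:
  k=1: m=47, d=46, a=2
  k=2: m=45, d=5, a=18
  k=3: m=45, d=46, a=2
  k=4: m=47, d=1, a=94
d=1 and a=2a₀=94 at k=4, so the next step gives (m, d) = (47, 46) again — its k=1 value — and the period has length 4.

[47; 2, 18, 2, 94]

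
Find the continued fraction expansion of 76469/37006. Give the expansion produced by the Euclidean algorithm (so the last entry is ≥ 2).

76469 = 2×37006 + 2457
37006 = 15×2457 + 151
2457 = 16×151 + 41
151 = 3×41 + 28
41 = 1×28 + 13
28 = 2×13 + 2
13 = 6×2 + 1
2 = 2×1 + 0  (stop)
So 76469/37006 = [2; 15, 16, 3, 1, 2, 6, 2].

[2; 15, 16, 3, 1, 2, 6, 2]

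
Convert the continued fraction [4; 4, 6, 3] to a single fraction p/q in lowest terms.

Fold from the inside: start with 3/1.
  6 + 1/3 = 19/3
  4 + 3/19 = 79/19
  4 + 19/79 = 335/79

335/79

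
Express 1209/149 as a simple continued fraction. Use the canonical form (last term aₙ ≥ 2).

[8; 8, 1, 3, 4]

1209 = 8·149 + 17
149 = 8·17 + 13
17 = 1·13 + 4
13 = 3·4 + 1
4 = 4·1 + 0  (stop)
So 1209/149 = [8; 8, 1, 3, 4].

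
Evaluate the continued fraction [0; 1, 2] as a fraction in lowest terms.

2/3

Fold from the inside: start with 2/1.
  1 + 1/2 = 3/2
  0 + 2/3 = 2/3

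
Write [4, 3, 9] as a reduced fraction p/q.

Fold from the inside: start with 9/1.
  3 + 1/9 = 28/9
  4 + 9/28 = 121/28

121/28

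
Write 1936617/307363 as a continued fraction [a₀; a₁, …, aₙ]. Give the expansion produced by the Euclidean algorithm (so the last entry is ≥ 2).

[6; 3, 3, 13, 17, 3, 3, 13]

1936617 = 6·307363 + 92439
307363 = 3·92439 + 30046
92439 = 3·30046 + 2301
30046 = 13·2301 + 133
2301 = 17·133 + 40
133 = 3·40 + 13
40 = 3·13 + 1
13 = 13·1 + 0  (stop)
So 1936617/307363 = [6; 3, 3, 13, 17, 3, 3, 13].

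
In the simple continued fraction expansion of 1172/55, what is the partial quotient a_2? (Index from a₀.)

4

1172 = 21·55 + 17   →  a_0 = 21
55 = 3·17 + 4   →  a_1 = 3
17 = 4·4 + 1   →  a_2 = 4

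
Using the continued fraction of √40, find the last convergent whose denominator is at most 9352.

27379/4329

√40 = [6; 3, 12, …] (period length 2).
Convergents:
  p_0/q_0 = 6/1
  p_1/q_1 = 19/3
  p_2/q_2 = 234/37
  p_3/q_3 = 721/114
  p_4/q_4 = 8886/1405
  p_5/q_5 = 27379/4329
  p_6/q_6 = 337434/53353
q_5 = 4329 ≤ 9352 < 53353 = q_6, so the answer is 27379/4329.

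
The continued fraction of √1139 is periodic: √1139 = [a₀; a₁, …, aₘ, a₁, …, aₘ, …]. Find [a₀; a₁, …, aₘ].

[33; 1, 2, 1, 66]

a₀ = ⌊√1139⌋ = 33.
With m₀=0, d₀=1 and mₖ₊₁ = dₖaₖ − mₖ, dₖ₊₁ = (n − mₖ₊₁²)/dₖ, aₖ₊₁ = ⌊(a₀+mₖ₊₁)/dₖ₊₁⌋:
  k=1: m=33, d=50, a=1
  k=2: m=17, d=17, a=2
  k=3: m=17, d=50, a=1
  k=4: m=33, d=1, a=66
d=1 and a=2a₀=66 at k=4, so the next step gives (m, d) = (33, 50) again — its k=1 value — and the period has length 4.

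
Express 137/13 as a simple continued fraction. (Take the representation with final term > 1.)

[10; 1, 1, 6]

137 = 10·13 + 7
13 = 1·7 + 6
7 = 1·6 + 1
6 = 6·1 + 0  (stop)
So 137/13 = [10; 1, 1, 6].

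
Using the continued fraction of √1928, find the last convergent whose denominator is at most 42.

√1928 = [43; 1, 9, 1, 86, …] (period length 4).
Convergents:
  p_0/q_0 = 43/1
  p_1/q_1 = 44/1
  p_2/q_2 = 439/10
  p_3/q_3 = 483/11
  p_4/q_4 = 41977/956
q_3 = 11 ≤ 42 < 956 = q_4, so the answer is 483/11.

483/11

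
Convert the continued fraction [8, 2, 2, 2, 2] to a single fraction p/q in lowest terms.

Using pₖ = aₖpₖ₋₁ + pₖ₋₂ and qₖ = aₖqₖ₋₁ + qₖ₋₂:
  k=0: a=8, p=8, q=1
  k=1: a=2, p=17, q=2
  k=2: a=2, p=42, q=5
  k=3: a=2, p=101, q=12
  k=4: a=2, p=244, q=29

244/29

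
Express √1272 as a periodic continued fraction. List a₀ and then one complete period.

[35; 1, 1, 1, 70]

a₀ = ⌊√1272⌋ = 35.
With m₀=0, d₀=1 and mₖ₊₁ = dₖaₖ − mₖ, dₖ₊₁ = (n − mₖ₊₁²)/dₖ, aₖ₊₁ = ⌊(a₀+mₖ₊₁)/dₖ₊₁⌋:
  k=1: m=35, d=47, a=1
  k=2: m=12, d=24, a=1
  k=3: m=12, d=47, a=1
  k=4: m=35, d=1, a=70
d=1 and a=2a₀=70 at k=4, so the next step gives (m, d) = (35, 47) again — its k=1 value — and the period has length 4.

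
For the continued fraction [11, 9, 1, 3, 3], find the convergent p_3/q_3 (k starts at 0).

Using pₖ = aₖpₖ₋₁ + pₖ₋₂, qₖ = aₖqₖ₋₁ + qₖ₋₂ (with p₋₁=1, p₋₂=0, q₋₁=0, q₋₂=1):
  k=0: a=11, p=11, q=1
  k=1: a=9, p=100, q=9
  k=2: a=1, p=111, q=10
  k=3: a=3, p=433, q=39

433/39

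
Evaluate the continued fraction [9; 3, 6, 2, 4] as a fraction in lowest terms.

Using pₖ = aₖpₖ₋₁ + pₖ₋₂ and qₖ = aₖqₖ₋₁ + qₖ₋₂:
  k=0: a=9, p=9, q=1
  k=1: a=3, p=28, q=3
  k=2: a=6, p=177, q=19
  k=3: a=2, p=382, q=41
  k=4: a=4, p=1705, q=183

1705/183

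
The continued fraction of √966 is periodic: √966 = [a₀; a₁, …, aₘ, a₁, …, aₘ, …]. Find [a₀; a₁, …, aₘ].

a₀ = ⌊√966⌋ = 31.
With m₀=0, d₀=1 and mₖ₊₁ = dₖaₖ − mₖ, dₖ₊₁ = (n − mₖ₊₁²)/dₖ, aₖ₊₁ = ⌊(a₀+mₖ₊₁)/dₖ₊₁⌋:
  k=1: m=31, d=5, a=12
  k=2: m=29, d=25, a=2
  k=3: m=21, d=21, a=2
  k=4: m=21, d=25, a=2
  k=5: m=29, d=5, a=12
  k=6: m=31, d=1, a=62
d=1 and a=2a₀=62 at k=6, so the next step gives (m, d) = (31, 5) again — its k=1 value — and the period has length 6.

[31; 12, 2, 2, 2, 12, 62]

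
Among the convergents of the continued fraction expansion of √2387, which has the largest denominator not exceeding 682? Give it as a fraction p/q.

33125/678

√2387 = [48; 1, 5, 1, 96, …] (period length 4).
Convergents:
  p_0/q_0 = 48/1
  p_1/q_1 = 49/1
  p_2/q_2 = 293/6
  p_3/q_3 = 342/7
  p_4/q_4 = 33125/678
  p_5/q_5 = 33467/685
q_4 = 678 ≤ 682 < 685 = q_5, so the answer is 33125/678.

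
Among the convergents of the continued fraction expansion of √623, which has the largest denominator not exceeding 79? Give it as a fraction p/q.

√623 = [24; 1, 23, 1, 48, …] (period length 4).
Convergents:
  p_0/q_0 = 24/1
  p_1/q_1 = 25/1
  p_2/q_2 = 599/24
  p_3/q_3 = 624/25
  p_4/q_4 = 30551/1224
q_3 = 25 ≤ 79 < 1224 = q_4, so the answer is 624/25.

624/25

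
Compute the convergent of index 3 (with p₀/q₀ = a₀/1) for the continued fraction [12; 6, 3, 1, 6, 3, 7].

Using pₖ = aₖpₖ₋₁ + pₖ₋₂, qₖ = aₖqₖ₋₁ + qₖ₋₂ (with p₋₁=1, p₋₂=0, q₋₁=0, q₋₂=1):
  k=0: a=12, p=12, q=1
  k=1: a=6, p=73, q=6
  k=2: a=3, p=231, q=19
  k=3: a=1, p=304, q=25

304/25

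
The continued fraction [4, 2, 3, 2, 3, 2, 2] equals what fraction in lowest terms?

1362/307

Using pₖ = aₖpₖ₋₁ + pₖ₋₂ and qₖ = aₖqₖ₋₁ + qₖ₋₂:
  k=0: a=4, p=4, q=1
  k=1: a=2, p=9, q=2
  k=2: a=3, p=31, q=7
  k=3: a=2, p=71, q=16
  k=4: a=3, p=244, q=55
  k=5: a=2, p=559, q=126
  k=6: a=2, p=1362, q=307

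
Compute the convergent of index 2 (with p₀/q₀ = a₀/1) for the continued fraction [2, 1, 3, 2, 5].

11/4

Using pₖ = aₖpₖ₋₁ + pₖ₋₂, qₖ = aₖqₖ₋₁ + qₖ₋₂ (with p₋₁=1, p₋₂=0, q₋₁=0, q₋₂=1):
  k=0: a=2, p=2, q=1
  k=1: a=1, p=3, q=1
  k=2: a=3, p=11, q=4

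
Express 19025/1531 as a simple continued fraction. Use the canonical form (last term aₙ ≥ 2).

[12; 2, 2, 1, 9, 4, 2, 2]

19025 = 12×1531 + 653
1531 = 2×653 + 225
653 = 2×225 + 203
225 = 1×203 + 22
203 = 9×22 + 5
22 = 4×5 + 2
5 = 2×2 + 1
2 = 2×1 + 0  (stop)
So 19025/1531 = [12; 2, 2, 1, 9, 4, 2, 2].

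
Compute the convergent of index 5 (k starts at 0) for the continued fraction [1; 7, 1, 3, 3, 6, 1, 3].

719/637

Using pₖ = aₖpₖ₋₁ + pₖ₋₂, qₖ = aₖqₖ₋₁ + qₖ₋₂ (with p₋₁=1, p₋₂=0, q₋₁=0, q₋₂=1):
  k=0: a=1, p=1, q=1
  k=1: a=7, p=8, q=7
  k=2: a=1, p=9, q=8
  k=3: a=3, p=35, q=31
  k=4: a=3, p=114, q=101
  k=5: a=6, p=719, q=637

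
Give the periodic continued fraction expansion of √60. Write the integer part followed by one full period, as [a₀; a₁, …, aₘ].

a₀ = ⌊√60⌋ = 7.
With m₀=0, d₀=1 and mₖ₊₁ = dₖaₖ − mₖ, dₖ₊₁ = (n − mₖ₊₁²)/dₖ, aₖ₊₁ = ⌊(a₀+mₖ₊₁)/dₖ₊₁⌋:
  k=1: m=7, d=11, a=1
  k=2: m=4, d=4, a=2
  k=3: m=4, d=11, a=1
  k=4: m=7, d=1, a=14
d=1 and a=2a₀=14 at k=4, so the next step gives (m, d) = (7, 11) again — its k=1 value — and the period has length 4.

[7; 1, 2, 1, 14]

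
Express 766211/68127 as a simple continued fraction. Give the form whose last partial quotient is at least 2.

[11; 4, 19, 3, 3, 2, 18, 2]

766211 = 11*68127 + 16814
68127 = 4*16814 + 871
16814 = 19*871 + 265
871 = 3*265 + 76
265 = 3*76 + 37
76 = 2*37 + 2
37 = 18*2 + 1
2 = 2*1 + 0  (stop)
So 766211/68127 = [11; 4, 19, 3, 3, 2, 18, 2].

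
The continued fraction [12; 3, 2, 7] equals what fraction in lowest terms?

Fold from the inside: start with 7/1.
  2 + 1/7 = 15/7
  3 + 7/15 = 52/15
  12 + 15/52 = 639/52

639/52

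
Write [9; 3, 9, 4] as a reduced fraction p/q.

1072/115

Fold from the inside: start with 4/1.
  9 + 1/4 = 37/4
  3 + 4/37 = 115/37
  9 + 37/115 = 1072/115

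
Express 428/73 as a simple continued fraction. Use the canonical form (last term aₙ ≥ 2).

428 = 5×73 + 63
73 = 1×63 + 10
63 = 6×10 + 3
10 = 3×3 + 1
3 = 3×1 + 0  (stop)
So 428/73 = [5; 1, 6, 3, 3].

[5; 1, 6, 3, 3]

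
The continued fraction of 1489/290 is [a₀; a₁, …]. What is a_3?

3

1489 = 5·290 + 39   →  a_0 = 5
290 = 7·39 + 17   →  a_1 = 7
39 = 2·17 + 5   →  a_2 = 2
17 = 3·5 + 2   →  a_3 = 3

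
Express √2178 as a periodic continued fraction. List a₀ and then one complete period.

a₀ = ⌊√2178⌋ = 46.
With m₀=0, d₀=1 and mₖ₊₁ = dₖaₖ − mₖ, dₖ₊₁ = (n − mₖ₊₁²)/dₖ, aₖ₊₁ = ⌊(a₀+mₖ₊₁)/dₖ₊₁⌋:
  k=1: m=46, d=62, a=1
  k=2: m=16, d=31, a=2
  k=3: m=46, d=2, a=46
  k=4: m=46, d=31, a=2
  k=5: m=16, d=62, a=1
  k=6: m=46, d=1, a=92
d=1 and a=2a₀=92 at k=6, so the next step gives (m, d) = (46, 62) again — its k=1 value — and the period has length 6.

[46; 1, 2, 46, 2, 1, 92]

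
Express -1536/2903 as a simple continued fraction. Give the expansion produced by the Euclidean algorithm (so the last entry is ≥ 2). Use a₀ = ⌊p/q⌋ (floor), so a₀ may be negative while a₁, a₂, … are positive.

[-1; 2, 8, 11, 3, 1, 3]

-1536 = -1*2903 + 1367
2903 = 2*1367 + 169
1367 = 8*169 + 15
169 = 11*15 + 4
15 = 3*4 + 3
4 = 1*3 + 1
3 = 3*1 + 0  (stop)
So -1536/2903 = [-1; 2, 8, 11, 3, 1, 3].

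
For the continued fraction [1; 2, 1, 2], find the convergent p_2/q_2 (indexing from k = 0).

4/3

Using pₖ = aₖpₖ₋₁ + pₖ₋₂, qₖ = aₖqₖ₋₁ + qₖ₋₂ (with p₋₁=1, p₋₂=0, q₋₁=0, q₋₂=1):
  k=0: a=1, p=1, q=1
  k=1: a=2, p=3, q=2
  k=2: a=1, p=4, q=3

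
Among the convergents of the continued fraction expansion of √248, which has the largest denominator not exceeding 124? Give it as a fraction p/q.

√248 = [15; 1, 2, 1, 30, …] (period length 4).
Convergents:
  p_0/q_0 = 15/1
  p_1/q_1 = 16/1
  p_2/q_2 = 47/3
  p_3/q_3 = 63/4
  p_4/q_4 = 1937/123
  p_5/q_5 = 2000/127
q_4 = 123 ≤ 124 < 127 = q_5, so the answer is 1937/123.

1937/123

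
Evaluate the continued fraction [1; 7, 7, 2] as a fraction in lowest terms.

122/107

Using pₖ = aₖpₖ₋₁ + pₖ₋₂ and qₖ = aₖqₖ₋₁ + qₖ₋₂:
  k=0: a=1, p=1, q=1
  k=1: a=7, p=8, q=7
  k=2: a=7, p=57, q=50
  k=3: a=2, p=122, q=107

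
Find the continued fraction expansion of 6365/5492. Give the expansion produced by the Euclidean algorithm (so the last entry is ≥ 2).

6365 = 1·5492 + 873
5492 = 6·873 + 254
873 = 3·254 + 111
254 = 2·111 + 32
111 = 3·32 + 15
32 = 2·15 + 2
15 = 7·2 + 1
2 = 2·1 + 0  (stop)
So 6365/5492 = [1; 6, 3, 2, 3, 2, 7, 2].

[1; 6, 3, 2, 3, 2, 7, 2]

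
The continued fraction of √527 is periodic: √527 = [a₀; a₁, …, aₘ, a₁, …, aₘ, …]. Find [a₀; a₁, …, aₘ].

a₀ = ⌊√527⌋ = 22.
With m₀=0, d₀=1 and mₖ₊₁ = dₖaₖ − mₖ, dₖ₊₁ = (n − mₖ₊₁²)/dₖ, aₖ₊₁ = ⌊(a₀+mₖ₊₁)/dₖ₊₁⌋:
  k=1: m=22, d=43, a=1
  k=2: m=21, d=2, a=21
  k=3: m=21, d=43, a=1
  k=4: m=22, d=1, a=44
d=1 and a=2a₀=44 at k=4, so the next step gives (m, d) = (22, 43) again — its k=1 value — and the period has length 4.

[22; 1, 21, 1, 44]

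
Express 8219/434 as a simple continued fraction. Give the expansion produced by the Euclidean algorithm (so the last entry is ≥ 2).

[18; 1, 15, 13, 2]

8219 = 18×434 + 407
434 = 1×407 + 27
407 = 15×27 + 2
27 = 13×2 + 1
2 = 2×1 + 0  (stop)
So 8219/434 = [18; 1, 15, 13, 2].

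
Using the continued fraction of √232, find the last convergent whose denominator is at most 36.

√232 = [15; 4, 3, 7, 3, 4, 30, …] (period length 6).
Convergents:
  p_0/q_0 = 15/1
  p_1/q_1 = 61/4
  p_2/q_2 = 198/13
  p_3/q_3 = 1447/95
q_2 = 13 ≤ 36 < 95 = q_3, so the answer is 198/13.

198/13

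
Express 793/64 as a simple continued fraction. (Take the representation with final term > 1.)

[12; 2, 1, 1, 3, 1, 2]

793 = 12×64 + 25
64 = 2×25 + 14
25 = 1×14 + 11
14 = 1×11 + 3
11 = 3×3 + 2
3 = 1×2 + 1
2 = 2×1 + 0  (stop)
So 793/64 = [12; 2, 1, 1, 3, 1, 2].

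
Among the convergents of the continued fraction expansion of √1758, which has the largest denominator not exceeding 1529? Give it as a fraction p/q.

√1758 = [41; 1, 12, 1, 82, …] (period length 4).
Convergents:
  p_0/q_0 = 41/1
  p_1/q_1 = 42/1
  p_2/q_2 = 545/13
  p_3/q_3 = 587/14
  p_4/q_4 = 48679/1161
  p_5/q_5 = 49266/1175
  p_6/q_6 = 639871/15261
q_5 = 1175 ≤ 1529 < 15261 = q_6, so the answer is 49266/1175.

49266/1175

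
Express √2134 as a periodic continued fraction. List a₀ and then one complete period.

a₀ = ⌊√2134⌋ = 46.
With m₀=0, d₀=1 and mₖ₊₁ = dₖaₖ − mₖ, dₖ₊₁ = (n − mₖ₊₁²)/dₖ, aₖ₊₁ = ⌊(a₀+mₖ₊₁)/dₖ₊₁⌋:
  k=1: m=46, d=18, a=5
  k=2: m=44, d=11, a=8
  k=3: m=44, d=18, a=5
  k=4: m=46, d=1, a=92
d=1 and a=2a₀=92 at k=4, so the next step gives (m, d) = (46, 18) again — its k=1 value — and the period has length 4.

[46; 5, 8, 5, 92]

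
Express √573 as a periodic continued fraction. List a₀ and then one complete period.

a₀ = ⌊√573⌋ = 23.
With m₀=0, d₀=1 and mₖ₊₁ = dₖaₖ − mₖ, dₖ₊₁ = (n − mₖ₊₁²)/dₖ, aₖ₊₁ = ⌊(a₀+mₖ₊₁)/dₖ₊₁⌋:
  k=1: m=23, d=44, a=1
  k=2: m=21, d=3, a=14
  k=3: m=21, d=44, a=1
  k=4: m=23, d=1, a=46
d=1 and a=2a₀=46 at k=4, so the next step gives (m, d) = (23, 44) again — its k=1 value — and the period has length 4.

[23; 1, 14, 1, 46]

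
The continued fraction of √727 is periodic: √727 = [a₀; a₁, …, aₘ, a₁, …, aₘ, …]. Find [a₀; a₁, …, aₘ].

[26; 1, 25, 1, 52]

a₀ = ⌊√727⌋ = 26.
With m₀=0, d₀=1 and mₖ₊₁ = dₖaₖ − mₖ, dₖ₊₁ = (n − mₖ₊₁²)/dₖ, aₖ₊₁ = ⌊(a₀+mₖ₊₁)/dₖ₊₁⌋:
  k=1: m=26, d=51, a=1
  k=2: m=25, d=2, a=25
  k=3: m=25, d=51, a=1
  k=4: m=26, d=1, a=52
d=1 and a=2a₀=52 at k=4, so the next step gives (m, d) = (26, 51) again — its k=1 value — and the period has length 4.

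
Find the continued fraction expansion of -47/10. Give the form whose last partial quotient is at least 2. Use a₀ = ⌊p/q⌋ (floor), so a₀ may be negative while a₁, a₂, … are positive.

[-5; 3, 3]

-47 = -5×10 + 3
10 = 3×3 + 1
3 = 3×1 + 0  (stop)
So -47/10 = [-5; 3, 3].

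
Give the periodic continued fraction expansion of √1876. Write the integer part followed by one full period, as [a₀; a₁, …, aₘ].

[43; 3, 5, 12, 5, 3, 86]

a₀ = ⌊√1876⌋ = 43.
With m₀=0, d₀=1 and mₖ₊₁ = dₖaₖ − mₖ, dₖ₊₁ = (n − mₖ₊₁²)/dₖ, aₖ₊₁ = ⌊(a₀+mₖ₊₁)/dₖ₊₁⌋:
  k=1: m=43, d=27, a=3
  k=2: m=38, d=16, a=5
  k=3: m=42, d=7, a=12
  k=4: m=42, d=16, a=5
  k=5: m=38, d=27, a=3
  k=6: m=43, d=1, a=86
d=1 and a=2a₀=86 at k=6, so the next step gives (m, d) = (43, 27) again — its k=1 value — and the period has length 6.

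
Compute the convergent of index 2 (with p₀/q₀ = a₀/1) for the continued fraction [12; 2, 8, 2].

Using pₖ = aₖpₖ₋₁ + pₖ₋₂, qₖ = aₖqₖ₋₁ + qₖ₋₂ (with p₋₁=1, p₋₂=0, q₋₁=0, q₋₂=1):
  k=0: a=12, p=12, q=1
  k=1: a=2, p=25, q=2
  k=2: a=8, p=212, q=17

212/17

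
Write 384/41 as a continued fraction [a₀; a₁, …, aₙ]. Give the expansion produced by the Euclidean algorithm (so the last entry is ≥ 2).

[9; 2, 1, 2, 1, 3]

384 = 9·41 + 15
41 = 2·15 + 11
15 = 1·11 + 4
11 = 2·4 + 3
4 = 1·3 + 1
3 = 3·1 + 0  (stop)
So 384/41 = [9; 2, 1, 2, 1, 3].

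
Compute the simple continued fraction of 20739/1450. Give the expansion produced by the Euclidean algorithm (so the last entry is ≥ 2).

20739 = 14×1450 + 439
1450 = 3×439 + 133
439 = 3×133 + 40
133 = 3×40 + 13
40 = 3×13 + 1
13 = 13×1 + 0  (stop)
So 20739/1450 = [14; 3, 3, 3, 3, 13].

[14; 3, 3, 3, 3, 13]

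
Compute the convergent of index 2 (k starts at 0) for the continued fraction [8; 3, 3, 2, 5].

Using pₖ = aₖpₖ₋₁ + pₖ₋₂, qₖ = aₖqₖ₋₁ + qₖ₋₂ (with p₋₁=1, p₋₂=0, q₋₁=0, q₋₂=1):
  k=0: a=8, p=8, q=1
  k=1: a=3, p=25, q=3
  k=2: a=3, p=83, q=10

83/10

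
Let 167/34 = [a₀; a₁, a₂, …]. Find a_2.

167 = 4·34 + 31   →  a_0 = 4
34 = 1·31 + 3   →  a_1 = 1
31 = 10·3 + 1   →  a_2 = 10

10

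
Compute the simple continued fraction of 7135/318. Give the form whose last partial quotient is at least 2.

7135 = 22·318 + 139
318 = 2·139 + 40
139 = 3·40 + 19
40 = 2·19 + 2
19 = 9·2 + 1
2 = 2·1 + 0  (stop)
So 7135/318 = [22; 2, 3, 2, 9, 2].

[22; 2, 3, 2, 9, 2]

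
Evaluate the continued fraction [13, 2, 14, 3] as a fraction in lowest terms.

Fold from the inside: start with 3/1.
  14 + 1/3 = 43/3
  2 + 3/43 = 89/43
  13 + 43/89 = 1200/89

1200/89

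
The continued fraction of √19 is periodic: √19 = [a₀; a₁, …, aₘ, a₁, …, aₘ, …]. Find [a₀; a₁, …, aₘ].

[4; 2, 1, 3, 1, 2, 8]

a₀ = ⌊√19⌋ = 4.
With m₀=0, d₀=1 and mₖ₊₁ = dₖaₖ − mₖ, dₖ₊₁ = (n − mₖ₊₁²)/dₖ, aₖ₊₁ = ⌊(a₀+mₖ₊₁)/dₖ₊₁⌋:
  k=1: m=4, d=3, a=2
  k=2: m=2, d=5, a=1
  k=3: m=3, d=2, a=3
  k=4: m=3, d=5, a=1
  k=5: m=2, d=3, a=2
  k=6: m=4, d=1, a=8
d=1 and a=2a₀=8 at k=6, so the next step gives (m, d) = (4, 3) again — its k=1 value — and the period has length 6.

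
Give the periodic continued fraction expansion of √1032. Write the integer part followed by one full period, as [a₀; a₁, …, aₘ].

a₀ = ⌊√1032⌋ = 32.
With m₀=0, d₀=1 and mₖ₊₁ = dₖaₖ − mₖ, dₖ₊₁ = (n − mₖ₊₁²)/dₖ, aₖ₊₁ = ⌊(a₀+mₖ₊₁)/dₖ₊₁⌋:
  k=1: m=32, d=8, a=8
  k=2: m=32, d=1, a=64
d=1 and a=2a₀=64 at k=2, so the next step gives (m, d) = (32, 8) again — its k=1 value — and the period has length 2.

[32; 8, 64]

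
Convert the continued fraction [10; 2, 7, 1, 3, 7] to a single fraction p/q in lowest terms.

5015/479

Using pₖ = aₖpₖ₋₁ + pₖ₋₂ and qₖ = aₖqₖ₋₁ + qₖ₋₂:
  k=0: a=10, p=10, q=1
  k=1: a=2, p=21, q=2
  k=2: a=7, p=157, q=15
  k=3: a=1, p=178, q=17
  k=4: a=3, p=691, q=66
  k=5: a=7, p=5015, q=479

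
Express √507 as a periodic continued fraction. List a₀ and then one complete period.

[22; 1, 1, 14, 1, 1, 44]

a₀ = ⌊√507⌋ = 22.
With m₀=0, d₀=1 and mₖ₊₁ = dₖaₖ − mₖ, dₖ₊₁ = (n − mₖ₊₁²)/dₖ, aₖ₊₁ = ⌊(a₀+mₖ₊₁)/dₖ₊₁⌋:
  k=1: m=22, d=23, a=1
  k=2: m=1, d=22, a=1
  k=3: m=21, d=3, a=14
  k=4: m=21, d=22, a=1
  k=5: m=1, d=23, a=1
  k=6: m=22, d=1, a=44
d=1 and a=2a₀=44 at k=6, so the next step gives (m, d) = (22, 23) again — its k=1 value — and the period has length 6.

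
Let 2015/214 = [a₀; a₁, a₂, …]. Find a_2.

2015 = 9·214 + 89   →  a_0 = 9
214 = 2·89 + 36   →  a_1 = 2
89 = 2·36 + 17   →  a_2 = 2

2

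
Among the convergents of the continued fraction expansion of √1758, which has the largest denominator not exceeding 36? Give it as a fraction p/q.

587/14

√1758 = [41; 1, 12, 1, 82, …] (period length 4).
Convergents:
  p_0/q_0 = 41/1
  p_1/q_1 = 42/1
  p_2/q_2 = 545/13
  p_3/q_3 = 587/14
  p_4/q_4 = 48679/1161
q_3 = 14 ≤ 36 < 1161 = q_4, so the answer is 587/14.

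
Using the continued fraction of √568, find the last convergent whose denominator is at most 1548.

34057/1429

√568 = [23; 1, 4, 1, 46, …] (period length 4).
Convergents:
  p_0/q_0 = 23/1
  p_1/q_1 = 24/1
  p_2/q_2 = 119/5
  p_3/q_3 = 143/6
  p_4/q_4 = 6697/281
  p_5/q_5 = 6840/287
  p_6/q_6 = 34057/1429
  p_7/q_7 = 40897/1716
q_6 = 1429 ≤ 1548 < 1716 = q_7, so the answer is 34057/1429.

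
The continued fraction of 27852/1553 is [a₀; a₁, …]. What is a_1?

1

27852 = 17·1553 + 1451   →  a_0 = 17
1553 = 1·1451 + 102   →  a_1 = 1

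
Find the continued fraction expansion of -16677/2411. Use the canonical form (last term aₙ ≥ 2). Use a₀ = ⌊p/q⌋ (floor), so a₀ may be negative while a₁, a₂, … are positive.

[-7; 12, 18, 5, 2]

-16677 = -7·2411 + 200
2411 = 12·200 + 11
200 = 18·11 + 2
11 = 5·2 + 1
2 = 2·1 + 0  (stop)
So -16677/2411 = [-7; 12, 18, 5, 2].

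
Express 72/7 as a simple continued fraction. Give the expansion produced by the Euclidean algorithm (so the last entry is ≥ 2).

[10; 3, 2]

72 = 10*7 + 2
7 = 3*2 + 1
2 = 2*1 + 0  (stop)
So 72/7 = [10; 3, 2].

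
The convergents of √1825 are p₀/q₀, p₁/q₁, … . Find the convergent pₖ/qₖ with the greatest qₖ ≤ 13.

√1825 = [42; 1, 2, 1, 1, 2, 1, 84, …] (period length 7).
Convergents:
  p_0/q_0 = 42/1
  p_1/q_1 = 43/1
  p_2/q_2 = 128/3
  p_3/q_3 = 171/4
  p_4/q_4 = 299/7
  p_5/q_5 = 769/18
q_4 = 7 ≤ 13 < 18 = q_5, so the answer is 299/7.

299/7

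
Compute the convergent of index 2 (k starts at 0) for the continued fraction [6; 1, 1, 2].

13/2

Using pₖ = aₖpₖ₋₁ + pₖ₋₂, qₖ = aₖqₖ₋₁ + qₖ₋₂ (with p₋₁=1, p₋₂=0, q₋₁=0, q₋₂=1):
  k=0: a=6, p=6, q=1
  k=1: a=1, p=7, q=1
  k=2: a=1, p=13, q=2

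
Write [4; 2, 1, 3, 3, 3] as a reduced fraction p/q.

Using pₖ = aₖpₖ₋₁ + pₖ₋₂ and qₖ = aₖqₖ₋₁ + qₖ₋₂:
  k=0: a=4, p=4, q=1
  k=1: a=2, p=9, q=2
  k=2: a=1, p=13, q=3
  k=3: a=3, p=48, q=11
  k=4: a=3, p=157, q=36
  k=5: a=3, p=519, q=119

519/119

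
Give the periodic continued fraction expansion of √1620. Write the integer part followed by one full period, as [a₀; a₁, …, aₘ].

[40; 4, 80]

a₀ = ⌊√1620⌋ = 40.
With m₀=0, d₀=1 and mₖ₊₁ = dₖaₖ − mₖ, dₖ₊₁ = (n − mₖ₊₁²)/dₖ, aₖ₊₁ = ⌊(a₀+mₖ₊₁)/dₖ₊₁⌋:
  k=1: m=40, d=20, a=4
  k=2: m=40, d=1, a=80
d=1 and a=2a₀=80 at k=2, so the next step gives (m, d) = (40, 20) again — its k=1 value — and the period has length 2.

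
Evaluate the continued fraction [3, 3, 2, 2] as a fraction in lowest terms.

Fold from the inside: start with 2/1.
  2 + 1/2 = 5/2
  3 + 2/5 = 17/5
  3 + 5/17 = 56/17

56/17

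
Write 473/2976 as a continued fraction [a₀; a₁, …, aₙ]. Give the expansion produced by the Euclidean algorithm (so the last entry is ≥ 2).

473 = 0×2976 + 473
2976 = 6×473 + 138
473 = 3×138 + 59
138 = 2×59 + 20
59 = 2×20 + 19
20 = 1×19 + 1
19 = 19×1 + 0  (stop)
So 473/2976 = [0; 6, 3, 2, 2, 1, 19].

[0; 6, 3, 2, 2, 1, 19]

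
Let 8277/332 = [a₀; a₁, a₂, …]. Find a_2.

8277 = 24·332 + 309   →  a_0 = 24
332 = 1·309 + 23   →  a_1 = 1
309 = 13·23 + 10   →  a_2 = 13

13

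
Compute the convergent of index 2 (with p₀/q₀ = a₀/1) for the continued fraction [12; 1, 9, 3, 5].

129/10

Using pₖ = aₖpₖ₋₁ + pₖ₋₂, qₖ = aₖqₖ₋₁ + qₖ₋₂ (with p₋₁=1, p₋₂=0, q₋₁=0, q₋₂=1):
  k=0: a=12, p=12, q=1
  k=1: a=1, p=13, q=1
  k=2: a=9, p=129, q=10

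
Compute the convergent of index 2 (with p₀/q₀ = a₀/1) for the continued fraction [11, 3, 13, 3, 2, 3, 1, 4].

Using pₖ = aₖpₖ₋₁ + pₖ₋₂, qₖ = aₖqₖ₋₁ + qₖ₋₂ (with p₋₁=1, p₋₂=0, q₋₁=0, q₋₂=1):
  k=0: a=11, p=11, q=1
  k=1: a=3, p=34, q=3
  k=2: a=13, p=453, q=40

453/40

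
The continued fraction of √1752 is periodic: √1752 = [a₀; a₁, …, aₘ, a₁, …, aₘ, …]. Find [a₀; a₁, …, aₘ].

[41; 1, 5, 1, 82]

a₀ = ⌊√1752⌋ = 41.
With m₀=0, d₀=1 and mₖ₊₁ = dₖaₖ − mₖ, dₖ₊₁ = (n − mₖ₊₁²)/dₖ, aₖ₊₁ = ⌊(a₀+mₖ₊₁)/dₖ₊₁⌋:
  k=1: m=41, d=71, a=1
  k=2: m=30, d=12, a=5
  k=3: m=30, d=71, a=1
  k=4: m=41, d=1, a=82
d=1 and a=2a₀=82 at k=4, so the next step gives (m, d) = (41, 71) again — its k=1 value — and the period has length 4.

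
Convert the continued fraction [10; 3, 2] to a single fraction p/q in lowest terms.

Using pₖ = aₖpₖ₋₁ + pₖ₋₂ and qₖ = aₖqₖ₋₁ + qₖ₋₂:
  k=0: a=10, p=10, q=1
  k=1: a=3, p=31, q=3
  k=2: a=2, p=72, q=7

72/7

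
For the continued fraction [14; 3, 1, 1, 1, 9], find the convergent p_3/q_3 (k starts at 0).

Using pₖ = aₖpₖ₋₁ + pₖ₋₂, qₖ = aₖqₖ₋₁ + qₖ₋₂ (with p₋₁=1, p₋₂=0, q₋₁=0, q₋₂=1):
  k=0: a=14, p=14, q=1
  k=1: a=3, p=43, q=3
  k=2: a=1, p=57, q=4
  k=3: a=1, p=100, q=7

100/7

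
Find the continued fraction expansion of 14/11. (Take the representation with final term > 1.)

[1; 3, 1, 2]

14 = 1×11 + 3
11 = 3×3 + 2
3 = 1×2 + 1
2 = 2×1 + 0  (stop)
So 14/11 = [1; 3, 1, 2].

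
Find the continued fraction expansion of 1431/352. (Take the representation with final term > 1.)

1431 = 4×352 + 23
352 = 15×23 + 7
23 = 3×7 + 2
7 = 3×2 + 1
2 = 2×1 + 0  (stop)
So 1431/352 = [4; 15, 3, 3, 2].

[4; 15, 3, 3, 2]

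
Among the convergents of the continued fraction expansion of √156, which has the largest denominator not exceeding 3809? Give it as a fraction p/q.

30588/2449

√156 = [12; 2, 24, …] (period length 2).
Convergents:
  p_0/q_0 = 12/1
  p_1/q_1 = 25/2
  p_2/q_2 = 612/49
  p_3/q_3 = 1249/100
  p_4/q_4 = 30588/2449
  p_5/q_5 = 62425/4998
q_4 = 2449 ≤ 3809 < 4998 = q_5, so the answer is 30588/2449.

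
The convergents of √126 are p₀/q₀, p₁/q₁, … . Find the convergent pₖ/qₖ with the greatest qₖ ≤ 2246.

9979/889

√126 = [11; 4, 2, 4, 22, …] (period length 4).
Convergents:
  p_0/q_0 = 11/1
  p_1/q_1 = 45/4
  p_2/q_2 = 101/9
  p_3/q_3 = 449/40
  p_4/q_4 = 9979/889
  p_5/q_5 = 40365/3596
q_4 = 889 ≤ 2246 < 3596 = q_5, so the answer is 9979/889.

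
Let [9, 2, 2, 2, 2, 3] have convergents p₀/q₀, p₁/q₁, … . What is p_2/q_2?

47/5

Using pₖ = aₖpₖ₋₁ + pₖ₋₂, qₖ = aₖqₖ₋₁ + qₖ₋₂ (with p₋₁=1, p₋₂=0, q₋₁=0, q₋₂=1):
  k=0: a=9, p=9, q=1
  k=1: a=2, p=19, q=2
  k=2: a=2, p=47, q=5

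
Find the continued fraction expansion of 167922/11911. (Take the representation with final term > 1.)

[14; 10, 5, 17, 1, 3, 3]

167922 = 14*11911 + 1168
11911 = 10*1168 + 231
1168 = 5*231 + 13
231 = 17*13 + 10
13 = 1*10 + 3
10 = 3*3 + 1
3 = 3*1 + 0  (stop)
So 167922/11911 = [14; 10, 5, 17, 1, 3, 3].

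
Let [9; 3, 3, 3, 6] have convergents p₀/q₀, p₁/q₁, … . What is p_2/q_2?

93/10

Using pₖ = aₖpₖ₋₁ + pₖ₋₂, qₖ = aₖqₖ₋₁ + qₖ₋₂ (with p₋₁=1, p₋₂=0, q₋₁=0, q₋₂=1):
  k=0: a=9, p=9, q=1
  k=1: a=3, p=28, q=3
  k=2: a=3, p=93, q=10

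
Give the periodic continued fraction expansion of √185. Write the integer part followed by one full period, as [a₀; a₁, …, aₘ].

a₀ = ⌊√185⌋ = 13.

[13; 1, 1, 1, 1, 26]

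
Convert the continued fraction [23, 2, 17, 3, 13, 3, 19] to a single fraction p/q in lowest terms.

Fold from the inside: start with 19/1.
  3 + 1/19 = 58/19
  13 + 19/58 = 773/58
  3 + 58/773 = 2377/773
  17 + 773/2377 = 41182/2377
  2 + 2377/41182 = 84741/41182
  23 + 41182/84741 = 1990225/84741

1990225/84741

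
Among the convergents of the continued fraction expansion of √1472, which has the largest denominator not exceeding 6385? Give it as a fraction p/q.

√1472 = [38; 2, 1, 2, 1, 2, 76, …] (period length 6).
Convergents:
  p_0/q_0 = 38/1
  p_1/q_1 = 77/2
  p_2/q_2 = 115/3
  p_3/q_3 = 307/8
  p_4/q_4 = 422/11
  p_5/q_5 = 1151/30
  p_6/q_6 = 87898/2291
  p_7/q_7 = 176947/4612
  p_8/q_8 = 264845/6903
q_7 = 4612 ≤ 6385 < 6903 = q_8, so the answer is 176947/4612.

176947/4612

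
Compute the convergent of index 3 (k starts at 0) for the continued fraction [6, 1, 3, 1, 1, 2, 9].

34/5

Using pₖ = aₖpₖ₋₁ + pₖ₋₂, qₖ = aₖqₖ₋₁ + qₖ₋₂ (with p₋₁=1, p₋₂=0, q₋₁=0, q₋₂=1):
  k=0: a=6, p=6, q=1
  k=1: a=1, p=7, q=1
  k=2: a=3, p=27, q=4
  k=3: a=1, p=34, q=5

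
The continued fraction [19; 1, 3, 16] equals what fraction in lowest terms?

1284/65

Using pₖ = aₖpₖ₋₁ + pₖ₋₂ and qₖ = aₖqₖ₋₁ + qₖ₋₂:
  k=0: a=19, p=19, q=1
  k=1: a=1, p=20, q=1
  k=2: a=3, p=79, q=4
  k=3: a=16, p=1284, q=65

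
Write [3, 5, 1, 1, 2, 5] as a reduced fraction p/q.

480/151

Fold from the inside: start with 5/1.
  2 + 1/5 = 11/5
  1 + 5/11 = 16/11
  1 + 11/16 = 27/16
  5 + 16/27 = 151/27
  3 + 27/151 = 480/151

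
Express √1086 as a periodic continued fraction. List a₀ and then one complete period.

a₀ = ⌊√1086⌋ = 32.
With m₀=0, d₀=1 and mₖ₊₁ = dₖaₖ − mₖ, dₖ₊₁ = (n − mₖ₊₁²)/dₖ, aₖ₊₁ = ⌊(a₀+mₖ₊₁)/dₖ₊₁⌋:
  k=1: m=32, d=62, a=1
  k=2: m=30, d=3, a=20
  k=3: m=30, d=62, a=1
  k=4: m=32, d=1, a=64
d=1 and a=2a₀=64 at k=4, so the next step gives (m, d) = (32, 62) again — its k=1 value — and the period has length 4.

[32; 1, 20, 1, 64]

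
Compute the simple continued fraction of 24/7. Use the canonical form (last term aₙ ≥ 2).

[3; 2, 3]

24 = 3·7 + 3
7 = 2·3 + 1
3 = 3·1 + 0  (stop)
So 24/7 = [3; 2, 3].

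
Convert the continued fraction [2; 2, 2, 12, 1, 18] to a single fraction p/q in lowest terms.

Using pₖ = aₖpₖ₋₁ + pₖ₋₂ and qₖ = aₖqₖ₋₁ + qₖ₋₂:
  k=0: a=2, p=2, q=1
  k=1: a=2, p=5, q=2
  k=2: a=2, p=12, q=5
  k=3: a=12, p=149, q=62
  k=4: a=1, p=161, q=67
  k=5: a=18, p=3047, q=1268

3047/1268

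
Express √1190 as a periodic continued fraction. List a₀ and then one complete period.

[34; 2, 68]

a₀ = ⌊√1190⌋ = 34.
With m₀=0, d₀=1 and mₖ₊₁ = dₖaₖ − mₖ, dₖ₊₁ = (n − mₖ₊₁²)/dₖ, aₖ₊₁ = ⌊(a₀+mₖ₊₁)/dₖ₊₁⌋:
  k=1: m=34, d=34, a=2
  k=2: m=34, d=1, a=68
d=1 and a=2a₀=68 at k=2, so the next step gives (m, d) = (34, 34) again — its k=1 value — and the period has length 2.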